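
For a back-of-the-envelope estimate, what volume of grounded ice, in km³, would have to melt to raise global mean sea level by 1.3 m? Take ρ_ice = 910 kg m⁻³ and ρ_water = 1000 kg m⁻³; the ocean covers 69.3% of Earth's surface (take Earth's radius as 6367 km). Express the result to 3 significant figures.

≈ 5.04×10^5 km³

Required water volume = Δh × A = 1.3 m × 3.53×10^14 m² = 4.589×10^14 m³ = 4.589×10^5 km³.
Ice volume = water volume × ρ_w/ρ_ice = 4.589×10^5 × 1000/910 = 5.04×10^5 km³.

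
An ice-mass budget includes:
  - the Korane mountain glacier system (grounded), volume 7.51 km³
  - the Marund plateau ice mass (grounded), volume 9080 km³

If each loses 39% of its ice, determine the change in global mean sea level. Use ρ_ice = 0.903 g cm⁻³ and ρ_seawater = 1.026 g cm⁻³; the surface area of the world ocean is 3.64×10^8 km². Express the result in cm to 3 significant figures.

≈ 0.857 cm

Korane: 0.39 × 7.51 km³ × (903/1026) = 2.578 km³ of water.
Marund: 0.39 × 9080 km³ × (903/1026) = 3117 km³ of water.
Total added water ≈ 3.119×10^12 m³ over 3.64×10^14 m² → Δh = 8.57×10^-3 m = 0.857 cm.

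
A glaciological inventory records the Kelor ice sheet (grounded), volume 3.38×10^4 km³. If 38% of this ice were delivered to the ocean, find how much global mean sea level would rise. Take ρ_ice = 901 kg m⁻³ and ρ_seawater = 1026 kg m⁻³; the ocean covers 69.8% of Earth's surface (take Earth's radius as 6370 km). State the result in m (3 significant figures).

≈ 0.0317 m

Kelor: 0.38 × 3.38×10^4 km³ × (901/1026) = 1.128×10^4 km³ of water.
Spread over 3.56×10^14 m² of ocean, Δh = 1.128×10^13 / 3.56×10^14 = 0.0317 m.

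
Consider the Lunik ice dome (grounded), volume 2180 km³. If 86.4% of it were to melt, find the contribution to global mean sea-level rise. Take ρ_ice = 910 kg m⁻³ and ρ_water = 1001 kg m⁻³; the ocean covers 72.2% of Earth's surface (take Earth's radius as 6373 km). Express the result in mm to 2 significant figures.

Lunik: 0.864 × 2180 km³ × (910/1001) = 1712 km³ of water.
Spread over 3.68×10^14 m² of ocean, Δh = 1.712×10^12 / 3.68×10^14 = 4.65×10^-3 m = 4.6 mm.

≈ 4.6 mm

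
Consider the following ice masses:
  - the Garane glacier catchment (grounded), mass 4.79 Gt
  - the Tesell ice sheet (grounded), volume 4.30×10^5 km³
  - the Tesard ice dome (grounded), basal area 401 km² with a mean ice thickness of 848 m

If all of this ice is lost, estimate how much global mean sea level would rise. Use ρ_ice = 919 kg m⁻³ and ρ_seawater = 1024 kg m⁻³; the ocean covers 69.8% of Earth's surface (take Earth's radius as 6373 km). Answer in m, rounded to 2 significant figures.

Garane: 4.79 Gt = 4.790×10^12 kg; dividing by ρ_w = 1024 kg m⁻³ gives 4.678×10^9 m³ of water.
Tesell: 4.30×10^5 km³ × (919/1024) = 3.859×10^5 km³ of water.
Tesard: ice volume = 401 km² × 848 m = 340.0 km³; 340.0 × (919/1024) = 305.2 km³ of water.
Total added water ≈ 3.862×10^14 m³ over 3.56×10^14 m² → Δh = 1.08 m.

≈ 1.1 m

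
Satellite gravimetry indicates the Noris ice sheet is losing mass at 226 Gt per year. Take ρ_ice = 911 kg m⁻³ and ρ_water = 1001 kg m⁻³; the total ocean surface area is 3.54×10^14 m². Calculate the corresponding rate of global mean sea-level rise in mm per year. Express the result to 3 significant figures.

ρ_w = 1001 kg m⁻³. Annual water volume added = 226 Gt / ρ_w = 2.260×10^14 kg / 1001 kg m⁻³ = 2.258×10^11 m³.
Δh per year = 2.258×10^11 / 3.54×10^14 = 6.38×10^-4 m = 0.638 mm.

≈ 0.638 mm/yr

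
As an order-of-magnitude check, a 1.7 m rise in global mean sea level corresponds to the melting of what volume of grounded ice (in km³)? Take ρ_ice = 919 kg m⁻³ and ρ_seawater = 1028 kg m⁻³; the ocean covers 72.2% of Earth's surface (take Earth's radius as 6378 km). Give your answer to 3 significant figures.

Required water volume = Δh × A = 1.7 m × 3.69×10^14 m² = 6.274×10^14 m³ = 6.274×10^5 km³.
Ice volume = water volume × ρ_w/ρ_ice = 6.274×10^5 × 1028/919 = 7.02×10^5 km³.

≈ 7.02×10^5 km³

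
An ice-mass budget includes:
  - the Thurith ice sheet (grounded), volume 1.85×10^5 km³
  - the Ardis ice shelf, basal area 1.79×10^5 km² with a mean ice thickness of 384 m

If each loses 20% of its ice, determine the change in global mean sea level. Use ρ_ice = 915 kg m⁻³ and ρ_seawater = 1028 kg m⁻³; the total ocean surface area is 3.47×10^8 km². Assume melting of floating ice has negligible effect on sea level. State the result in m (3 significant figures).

Thurith: 0.2 × 1.85×10^5 km³ × (915/1028) = 3.293×10^4 km³ of water.
The Ardis ice shelf is floating and already displaces its own weight of water, so its melt adds essentially nothing to sea level.
Total added water ≈ 3.293×10^13 m³ over 3.47×10^14 m² → Δh = 0.0949 m.

≈ 0.0949 m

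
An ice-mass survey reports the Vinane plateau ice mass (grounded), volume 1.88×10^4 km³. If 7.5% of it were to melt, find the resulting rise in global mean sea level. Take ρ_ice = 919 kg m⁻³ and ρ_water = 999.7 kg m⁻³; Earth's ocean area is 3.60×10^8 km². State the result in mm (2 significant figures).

Vinane: 0.075 × 1.88×10^4 km³ × (919/999.7) = 1296 km³ of water.
Spread over 3.60×10^14 m² of ocean, Δh = 1.296×10^12 / 3.60×10^14 = 3.60×10^-3 m = 3.6 mm.

≈ 3.6 mm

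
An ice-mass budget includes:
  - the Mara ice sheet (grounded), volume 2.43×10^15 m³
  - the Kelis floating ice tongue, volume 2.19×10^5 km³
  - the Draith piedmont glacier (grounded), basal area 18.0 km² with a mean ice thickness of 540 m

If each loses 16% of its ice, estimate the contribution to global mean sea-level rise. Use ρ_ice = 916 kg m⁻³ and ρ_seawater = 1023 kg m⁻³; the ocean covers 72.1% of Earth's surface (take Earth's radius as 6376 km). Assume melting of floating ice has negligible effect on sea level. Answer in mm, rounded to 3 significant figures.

≈ 945 mm

Mara: 0.16 × 2.43×10^15 m³ × (916/1023) = 3.481×10^14 m³ of water.
The Kelis floating ice tongue is floating and already displaces its own weight of water, so its melt adds essentially nothing to sea level.
Draith: ice volume = 18.0 km² × 540 m = 9.720 km³; 0.16 × 9.720 × (916/1023) = 1.393 km³ of water.
Total added water ≈ 3.481×10^14 m³ over 3.68×10^14 m² → Δh = 0.945 m = 945 mm.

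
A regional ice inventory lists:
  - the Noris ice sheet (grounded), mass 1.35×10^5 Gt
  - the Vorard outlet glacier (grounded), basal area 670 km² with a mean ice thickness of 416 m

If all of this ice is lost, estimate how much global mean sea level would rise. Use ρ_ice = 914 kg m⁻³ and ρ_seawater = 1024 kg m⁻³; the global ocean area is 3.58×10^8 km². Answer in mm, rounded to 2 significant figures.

≈ 370 mm

Noris: 1.35×10^5 Gt = 1.350×10^17 kg; dividing by ρ_w = 1024 kg m⁻³ gives 1.318×10^14 m³ of water.
Vorard: ice volume = 670 km² × 416 m = 278.7 km³; 278.7 × (914/1024) = 248.8 km³ of water.
Total added water ≈ 1.321×10^14 m³ over 3.58×10^14 m² → Δh = 0.369 m = 370 mm.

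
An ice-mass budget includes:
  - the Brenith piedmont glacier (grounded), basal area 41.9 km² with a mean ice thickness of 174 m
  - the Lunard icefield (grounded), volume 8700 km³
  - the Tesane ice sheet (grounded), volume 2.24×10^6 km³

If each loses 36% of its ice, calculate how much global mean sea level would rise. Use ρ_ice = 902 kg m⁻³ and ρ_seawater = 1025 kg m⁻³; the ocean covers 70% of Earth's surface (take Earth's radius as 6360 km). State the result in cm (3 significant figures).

Brenith: ice volume = 41.9 km² × 174 m = 7.291 km³; 0.36 × 7.291 × (902/1025) = 2.310 km³ of water.
Lunard: 0.36 × 8700 km³ × (902/1025) = 2756 km³ of water.
Tesane: 0.36 × 2.24×10^6 km³ × (902/1025) = 7.096×10^5 km³ of water.
Total added water ≈ 7.124×10^14 m³ over 3.56×10^14 m² → Δh = 2.00 m = 200 cm.

≈ 200 cm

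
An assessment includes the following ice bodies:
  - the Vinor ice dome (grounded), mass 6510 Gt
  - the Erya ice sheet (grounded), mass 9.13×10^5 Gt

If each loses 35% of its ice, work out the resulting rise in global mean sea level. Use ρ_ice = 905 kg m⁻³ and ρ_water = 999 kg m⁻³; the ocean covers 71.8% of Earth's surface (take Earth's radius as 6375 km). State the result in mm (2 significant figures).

Vinor: 0.35 × 6510 Gt = 2.278×10^15 kg; dividing by ρ_w = 999 kg m⁻³ gives 2.281×10^12 m³ of water.
Erya: 0.35 × 9.13×10^5 Gt = 3.196×10^17 kg; dividing by ρ_w = 999 kg m⁻³ gives 3.199×10^14 m³ of water.
Total added water ≈ 3.222×10^14 m³ over 3.67×10^14 m² → Δh = 0.879 m = 880 mm.

≈ 880 mm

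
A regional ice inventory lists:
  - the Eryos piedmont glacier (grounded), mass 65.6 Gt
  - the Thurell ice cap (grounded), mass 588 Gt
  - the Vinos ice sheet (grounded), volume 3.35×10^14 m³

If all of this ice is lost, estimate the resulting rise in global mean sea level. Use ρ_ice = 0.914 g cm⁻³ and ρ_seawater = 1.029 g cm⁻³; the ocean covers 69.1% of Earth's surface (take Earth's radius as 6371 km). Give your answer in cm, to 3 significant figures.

≈ 84.6 cm

Eryos: 65.6 Gt = 6.560×10^13 kg; dividing by ρ_w = 1.029 g cm⁻³ = 1029 kg m⁻³ gives 6.375×10^10 m³ of water.
Thurell: 588 Gt = 5.880×10^14 kg; dividing by ρ_w = 1029 kg m⁻³ gives 5.714×10^11 m³ of water.
Vinos: 3.35×10^14 m³ × (914/1029) = 2.976×10^14 m³ of water.
Total added water ≈ 2.982×10^14 m³ over 3.52×10^14 m² → Δh = 0.846 m = 84.6 cm.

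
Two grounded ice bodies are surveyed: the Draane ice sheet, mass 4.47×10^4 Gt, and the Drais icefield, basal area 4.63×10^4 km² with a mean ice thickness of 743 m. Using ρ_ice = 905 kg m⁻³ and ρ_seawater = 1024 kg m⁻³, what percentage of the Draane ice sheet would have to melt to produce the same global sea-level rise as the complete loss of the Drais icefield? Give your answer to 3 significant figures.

Equal sea-level rise means equal mass of meltwater, i.e. equal mass of ice lost.
Ice mass of Drais: 3.113×10^16 kg; ice mass of Draane: 4.470×10^16 kg.
Fraction required = 3.113×10^16 / 4.470×10^16 = 0.696 → 69.6 %.

≈ 69.6 %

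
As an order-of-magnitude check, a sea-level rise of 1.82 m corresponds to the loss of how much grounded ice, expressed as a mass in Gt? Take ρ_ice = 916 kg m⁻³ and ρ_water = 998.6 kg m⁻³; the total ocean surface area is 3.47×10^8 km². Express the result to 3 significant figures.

Required water volume = Δh × A = 1.82 m × 3.47×10^14 m² = 6.315×10^14 m³.
ρ_w = 998.6 kg m⁻³, so the mass of water = 6.315×10^14 m³ × 998.6 kg m⁻³ = 6.307×10^17 kg = 6.31×10^5 Gt (and the same mass of ice, by conservation).

≈ 6.31×10^5 Gt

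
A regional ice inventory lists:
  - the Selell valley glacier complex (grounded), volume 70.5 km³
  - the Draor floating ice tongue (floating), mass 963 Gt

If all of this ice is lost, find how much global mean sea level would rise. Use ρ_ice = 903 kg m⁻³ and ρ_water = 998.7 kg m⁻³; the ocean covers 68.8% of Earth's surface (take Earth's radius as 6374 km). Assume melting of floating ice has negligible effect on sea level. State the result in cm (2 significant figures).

Selell: 70.5 km³ × (903/998.7) = 63.74 km³ of water.
The Draor floating ice tongue is floating and already displaces its own weight of water, so its melt adds essentially nothing to sea level.
Total added water ≈ 6.374×10^10 m³ over 3.51×10^14 m² → Δh = 1.81×10^-4 m = 0.018 cm.

≈ 0.018 cm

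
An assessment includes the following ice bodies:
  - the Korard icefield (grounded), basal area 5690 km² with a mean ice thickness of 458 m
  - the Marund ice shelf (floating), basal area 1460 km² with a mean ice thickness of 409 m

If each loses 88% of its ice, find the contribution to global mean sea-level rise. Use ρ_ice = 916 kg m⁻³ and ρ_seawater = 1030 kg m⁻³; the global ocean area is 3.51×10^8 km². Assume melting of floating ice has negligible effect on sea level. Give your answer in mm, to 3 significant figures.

≈ 5.81 mm

Korard: ice volume = 5690 km² × 458 m = 2606 km³; 0.88 × 2606 × (916/1030) = 2039 km³ of water.
The Marund ice shelf is floating and already displaces its own weight of water, so its melt adds essentially nothing to sea level.
Total added water ≈ 2.039×10^12 m³ over 3.51×10^14 m² → Δh = 5.81×10^-3 m = 5.81 mm.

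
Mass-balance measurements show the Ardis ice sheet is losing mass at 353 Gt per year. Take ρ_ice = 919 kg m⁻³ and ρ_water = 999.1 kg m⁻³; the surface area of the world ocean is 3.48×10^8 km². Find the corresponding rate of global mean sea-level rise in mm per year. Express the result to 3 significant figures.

ρ_w = 999.1 kg m⁻³. Annual water volume added = 353 Gt / ρ_w = 3.530×10^14 kg / 999.1 kg m⁻³ = 3.533×10^11 m³.
Δh per year = 3.533×10^11 / 3.48×10^14 = 1.02×10^-3 m = 1.02 mm.

≈ 1.02 mm/yr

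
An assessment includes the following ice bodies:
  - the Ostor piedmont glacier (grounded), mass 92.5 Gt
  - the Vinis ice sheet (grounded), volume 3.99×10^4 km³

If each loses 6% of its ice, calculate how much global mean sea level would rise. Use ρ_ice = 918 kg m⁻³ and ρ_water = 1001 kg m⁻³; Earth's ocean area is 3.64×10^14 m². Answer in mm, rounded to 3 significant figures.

Ostor: 0.06 × 92.5 Gt = 5.550×10^12 kg; dividing by ρ_w = 1001 kg m⁻³ gives 5.544×10^9 m³ of water.
Vinis: 0.06 × 3.99×10^4 km³ × (918/1001) = 2195 km³ of water.
Total added water ≈ 2.201×10^12 m³ over 3.64×10^14 m² → Δh = 6.05×10^-3 m = 6.05 mm.

≈ 6.05 mm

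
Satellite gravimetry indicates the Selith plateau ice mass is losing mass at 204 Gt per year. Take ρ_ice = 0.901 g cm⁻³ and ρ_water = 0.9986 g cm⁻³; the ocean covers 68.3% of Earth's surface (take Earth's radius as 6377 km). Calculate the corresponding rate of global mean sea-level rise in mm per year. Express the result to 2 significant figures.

≈ 0.59 mm/yr

ρ_w = 0.9986 g cm⁻³ = 998.6 kg m⁻³. Annual water volume added = 204 Gt / ρ_w = 2.040×10^14 kg / 998.6 kg m⁻³ = 2.043×10^11 m³.
Δh per year = 2.043×10^11 / 3.49×10^14 = 5.85×10^-4 m = 0.59 mm.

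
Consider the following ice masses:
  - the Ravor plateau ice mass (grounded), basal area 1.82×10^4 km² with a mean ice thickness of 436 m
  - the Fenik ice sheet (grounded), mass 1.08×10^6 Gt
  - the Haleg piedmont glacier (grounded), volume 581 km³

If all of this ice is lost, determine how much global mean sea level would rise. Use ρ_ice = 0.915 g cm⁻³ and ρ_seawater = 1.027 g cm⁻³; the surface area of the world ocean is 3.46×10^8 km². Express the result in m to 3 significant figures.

≈ 3.06 m

Ravor: ice volume = 1.82×10^4 km² × 436 m = 7935 km³; 7935 × (915/1027) = 7070 km³ of water.
Fenik: 1.08×10^6 Gt = 1.080×10^18 kg; dividing by ρ_w = 1.027 g cm⁻³ = 1027 kg m⁻³ gives 1.052×10^15 m³ of water.
Haleg: 581 km³ × (915/1027) = 517.6 km³ of water.
Total added water ≈ 1.059×10^15 m³ over 3.46×10^14 m² → Δh = 3.06 m.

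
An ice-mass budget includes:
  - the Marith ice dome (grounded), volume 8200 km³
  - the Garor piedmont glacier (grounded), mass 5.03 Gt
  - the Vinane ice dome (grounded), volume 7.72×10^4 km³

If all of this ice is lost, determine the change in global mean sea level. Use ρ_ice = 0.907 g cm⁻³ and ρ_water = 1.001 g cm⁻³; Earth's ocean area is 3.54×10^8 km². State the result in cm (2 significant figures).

≈ 22 cm

Marith: 8200 km³ × (907/1001) = 7430 km³ of water.
Garor: 5.03 Gt = 5.030×10^12 kg; dividing by ρ_w = 1.001 g cm⁻³ = 1001 kg m⁻³ gives 5.025×10^9 m³ of water.
Vinane: 7.72×10^4 km³ × (907/1001) = 6.995×10^4 km³ of water.
Total added water ≈ 7.739×10^13 m³ over 3.54×10^14 m² → Δh = 0.219 m = 22 cm.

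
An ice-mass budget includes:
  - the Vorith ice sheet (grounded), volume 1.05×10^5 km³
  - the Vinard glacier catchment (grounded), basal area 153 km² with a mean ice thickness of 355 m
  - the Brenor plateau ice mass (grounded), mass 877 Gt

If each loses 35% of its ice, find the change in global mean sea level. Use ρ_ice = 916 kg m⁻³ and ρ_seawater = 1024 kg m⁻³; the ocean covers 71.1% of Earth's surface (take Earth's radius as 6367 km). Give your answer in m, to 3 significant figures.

Vorith: 0.35 × 1.05×10^5 km³ × (916/1024) = 3.287×10^4 km³ of water.
Vinard: ice volume = 153 km² × 355 m = 54.31 km³; 0.35 × 54.31 × (916/1024) = 17.01 km³ of water.
Brenor: 0.35 × 877 Gt = 3.070×10^14 kg; dividing by ρ_w = 1024 kg m⁻³ gives 2.998×10^11 m³ of water.
Total added water ≈ 3.319×10^13 m³ over 3.62×10^14 m² → Δh = 0.0916 m.

≈ 0.0916 m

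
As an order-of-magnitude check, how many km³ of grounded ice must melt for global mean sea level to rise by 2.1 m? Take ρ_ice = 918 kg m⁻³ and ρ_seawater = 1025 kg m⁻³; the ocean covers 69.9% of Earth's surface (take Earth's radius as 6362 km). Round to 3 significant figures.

Required water volume = Δh × A = 2.1 m × 3.56×10^14 m² = 7.466×10^14 m³ = 7.466×10^5 km³.
Ice volume = water volume × ρ_w/ρ_ice = 7.466×10^5 × 1025/918 = 8.34×10^5 km³.

≈ 8.34×10^5 km³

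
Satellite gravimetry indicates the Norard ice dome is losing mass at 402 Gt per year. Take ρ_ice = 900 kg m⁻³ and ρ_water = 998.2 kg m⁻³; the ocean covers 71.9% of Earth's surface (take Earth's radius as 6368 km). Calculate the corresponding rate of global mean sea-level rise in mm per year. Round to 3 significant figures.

≈ 1.10 mm/yr

ρ_w = 998.2 kg m⁻³. Annual water volume added = 402 Gt / ρ_w = 4.020×10^14 kg / 998.2 kg m⁻³ = 4.027×10^11 m³.
Δh per year = 4.027×10^11 / 3.66×10^14 = 1.10×10^-3 m = 1.10 mm.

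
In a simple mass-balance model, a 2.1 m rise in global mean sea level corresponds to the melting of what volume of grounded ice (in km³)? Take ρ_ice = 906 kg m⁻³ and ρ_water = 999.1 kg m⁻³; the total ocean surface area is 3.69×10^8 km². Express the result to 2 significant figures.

Required water volume = Δh × A = 2.1 m × 3.69×10^14 m² = 7.749×10^14 m³ = 7.749×10^5 km³.
Ice volume = water volume × ρ_w/ρ_ice = 7.749×10^5 × 999.1/906 = 8.5×10^5 km³.

≈ 8.5×10^5 km³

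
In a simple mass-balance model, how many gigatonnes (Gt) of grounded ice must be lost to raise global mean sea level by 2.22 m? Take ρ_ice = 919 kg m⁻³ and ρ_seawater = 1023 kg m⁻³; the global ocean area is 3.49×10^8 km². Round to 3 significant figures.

Required water volume = Δh × A = 2.22 m × 3.49×10^14 m² = 7.748×10^14 m³.
ρ_w = 1023 kg m⁻³, so the mass of water = 7.748×10^14 m³ × 1023 kg m⁻³ = 7.926×10^17 kg = 7.93×10^5 Gt (and the same mass of ice, by conservation).

≈ 7.93×10^5 Gt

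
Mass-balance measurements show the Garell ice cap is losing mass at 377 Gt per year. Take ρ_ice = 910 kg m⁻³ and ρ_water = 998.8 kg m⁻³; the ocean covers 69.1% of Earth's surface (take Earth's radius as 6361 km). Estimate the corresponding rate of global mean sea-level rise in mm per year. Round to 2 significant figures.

≈ 1.1 mm/yr

ρ_w = 998.8 kg m⁻³. Annual water volume added = 377 Gt / ρ_w = 3.770×10^14 kg / 998.8 kg m⁻³ = 3.775×10^11 m³.
Δh per year = 3.775×10^11 / 3.51×10^14 = 1.07×10^-3 m = 1.1 mm.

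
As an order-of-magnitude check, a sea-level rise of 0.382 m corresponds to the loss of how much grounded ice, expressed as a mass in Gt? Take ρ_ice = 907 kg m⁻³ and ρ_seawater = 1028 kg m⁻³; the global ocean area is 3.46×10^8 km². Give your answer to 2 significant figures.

≈ 1.4×10^5 Gt

Required water volume = Δh × A = 0.382 m × 3.46×10^14 m² = 1.322×10^14 m³.
ρ_w = 1028 kg m⁻³, so the mass of water = 1.322×10^14 m³ × 1028 kg m⁻³ = 1.359×10^17 kg = 1.4×10^5 Gt (and the same mass of ice, by conservation).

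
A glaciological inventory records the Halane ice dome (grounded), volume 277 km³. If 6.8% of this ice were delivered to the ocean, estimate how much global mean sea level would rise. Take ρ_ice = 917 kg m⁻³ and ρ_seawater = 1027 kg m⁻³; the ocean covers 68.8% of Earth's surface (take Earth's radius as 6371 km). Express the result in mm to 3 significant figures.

Halane: 0.068 × 277 km³ × (917/1027) = 16.82 km³ of water.
Spread over 3.51×10^14 m² of ocean, Δh = 1.682×10^10 / 3.51×10^14 = 4.79×10^-5 m = 0.0479 mm.

≈ 0.0479 mm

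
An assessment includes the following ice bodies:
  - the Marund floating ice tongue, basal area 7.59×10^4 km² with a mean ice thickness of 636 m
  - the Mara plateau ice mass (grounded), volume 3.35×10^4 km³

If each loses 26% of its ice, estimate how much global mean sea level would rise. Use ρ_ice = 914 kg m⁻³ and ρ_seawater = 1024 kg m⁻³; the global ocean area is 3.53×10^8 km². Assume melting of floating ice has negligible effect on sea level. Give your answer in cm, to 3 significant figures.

The Marund floating ice tongue is floating and already displaces its own weight of water, so its melt adds essentially nothing to sea level.
Mara: 0.26 × 3.35×10^4 km³ × (914/1024) = 7774 km³ of water.
Total added water ≈ 7.774×10^12 m³ over 3.53×10^14 m² → Δh = 0.0220 m = 2.20 cm.

≈ 2.20 cm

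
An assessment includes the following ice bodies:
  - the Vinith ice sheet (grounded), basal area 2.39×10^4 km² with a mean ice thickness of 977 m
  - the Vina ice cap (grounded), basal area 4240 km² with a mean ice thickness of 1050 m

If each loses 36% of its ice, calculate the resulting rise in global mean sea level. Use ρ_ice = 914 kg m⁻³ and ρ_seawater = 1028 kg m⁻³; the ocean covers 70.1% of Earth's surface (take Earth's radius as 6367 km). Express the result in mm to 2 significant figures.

≈ 25 mm

Vinith: ice volume = 2.39×10^4 km² × 977 m = 2.335×10^4 km³; 0.36 × 2.335×10^4 × (914/1028) = 7474 km³ of water.
Vina: ice volume = 4240 km² × 1050 m = 4452 km³; 0.36 × 4452 × (914/1028) = 1425 km³ of water.
Total added water ≈ 8.899×10^12 m³ over 3.57×10^14 m² → Δh = 0.0249 m = 25 mm.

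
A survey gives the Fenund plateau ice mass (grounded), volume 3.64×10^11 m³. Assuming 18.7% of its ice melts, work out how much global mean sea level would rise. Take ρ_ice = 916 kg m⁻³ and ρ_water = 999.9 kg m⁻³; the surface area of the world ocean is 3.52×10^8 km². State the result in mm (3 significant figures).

≈ 0.177 mm

Fenund: 0.187 × 3.64×10^11 m³ × (916/999.9) = 6.236×10^10 m³ of water.
Spread over 3.52×10^14 m² of ocean, Δh = 6.236×10^10 / 3.52×10^14 = 1.77×10^-4 m = 0.177 mm.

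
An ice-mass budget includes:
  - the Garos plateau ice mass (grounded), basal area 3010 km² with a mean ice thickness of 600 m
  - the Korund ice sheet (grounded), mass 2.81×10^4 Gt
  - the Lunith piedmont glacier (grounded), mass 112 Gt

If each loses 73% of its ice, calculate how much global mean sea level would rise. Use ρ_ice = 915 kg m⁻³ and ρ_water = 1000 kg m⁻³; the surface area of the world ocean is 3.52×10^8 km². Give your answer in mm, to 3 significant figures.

Garos: ice volume = 3010 km² × 600 m = 1806 km³; 0.73 × 1806 × (915/1000) = 1206 km³ of water.
Korund: 0.73 × 2.81×10^4 Gt = 2.051×10^16 kg; dividing by ρ_w = 1000 kg m⁻³ gives 2.051×10^13 m³ of water.
Lunith: 0.73 × 112 Gt = 8.176×10^13 kg; dividing by ρ_w = 1000 kg m⁻³ gives 8.176×10^10 m³ of water.
Total added water ≈ 2.180×10^13 m³ over 3.52×10^14 m² → Δh = 0.0619 m = 61.9 mm.

≈ 61.9 mm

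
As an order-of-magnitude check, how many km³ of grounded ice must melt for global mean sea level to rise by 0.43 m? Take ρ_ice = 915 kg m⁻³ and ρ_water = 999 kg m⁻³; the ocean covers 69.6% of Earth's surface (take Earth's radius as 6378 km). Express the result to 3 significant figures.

≈ 1.67×10^5 km³

Required water volume = Δh × A = 0.43 m × 3.56×10^14 m² = 1.530×10^14 m³ = 1.530×10^5 km³.
Ice volume = water volume × ρ_w/ρ_ice = 1.530×10^5 × 999/915 = 1.67×10^5 km³.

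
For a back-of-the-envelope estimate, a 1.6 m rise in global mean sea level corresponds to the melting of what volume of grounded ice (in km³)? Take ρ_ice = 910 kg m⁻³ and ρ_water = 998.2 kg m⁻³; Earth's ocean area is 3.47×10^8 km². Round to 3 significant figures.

≈ 6.09×10^5 km³

Required water volume = Δh × A = 1.6 m × 3.47×10^14 m² = 5.552×10^14 m³ = 5.552×10^5 km³.
Ice volume = water volume × ρ_w/ρ_ice = 5.552×10^5 × 998.2/910 = 6.09×10^5 km³.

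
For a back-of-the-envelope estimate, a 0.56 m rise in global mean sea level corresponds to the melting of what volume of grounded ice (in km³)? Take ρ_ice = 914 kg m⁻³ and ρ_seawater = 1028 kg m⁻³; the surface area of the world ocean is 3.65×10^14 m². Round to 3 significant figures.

≈ 2.30×10^5 km³

Required water volume = Δh × A = 0.56 m × 3.65×10^14 m² = 2.044×10^14 m³ = 2.044×10^5 km³.
Ice volume = water volume × ρ_w/ρ_ice = 2.044×10^5 × 1028/914 = 2.30×10^5 km³.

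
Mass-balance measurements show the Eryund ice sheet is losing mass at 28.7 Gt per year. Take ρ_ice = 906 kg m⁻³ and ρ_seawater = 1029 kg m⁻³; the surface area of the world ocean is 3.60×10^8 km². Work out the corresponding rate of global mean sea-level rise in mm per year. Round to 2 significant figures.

ρ_w = 1029 kg m⁻³. Annual water volume added = 28.7 Gt / ρ_w = 2.870×10^13 kg / 1029 kg m⁻³ = 2.789×10^10 m³.
Δh per year = 2.789×10^10 / 3.60×10^14 = 7.75×10^-5 m = 0.077 mm.

≈ 0.077 mm/yr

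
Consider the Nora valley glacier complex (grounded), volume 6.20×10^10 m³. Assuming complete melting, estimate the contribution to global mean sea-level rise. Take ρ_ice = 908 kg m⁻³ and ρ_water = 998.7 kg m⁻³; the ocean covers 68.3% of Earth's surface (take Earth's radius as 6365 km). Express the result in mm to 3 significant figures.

Nora: 6.20×10^10 m³ × (908/998.7) = 5.637×10^10 m³ of water.
Spread over 3.48×10^14 m² of ocean, Δh = 5.637×10^10 / 3.48×10^14 = 1.62×10^-4 m = 0.162 mm.

≈ 0.162 mm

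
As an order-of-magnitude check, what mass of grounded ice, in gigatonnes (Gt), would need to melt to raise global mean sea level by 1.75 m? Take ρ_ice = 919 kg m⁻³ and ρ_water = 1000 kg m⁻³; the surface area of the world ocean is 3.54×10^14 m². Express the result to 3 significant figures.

Required water volume = Δh × A = 1.75 m × 3.54×10^14 m² = 6.195×10^14 m³.
ρ_w = 1000 kg m⁻³, so the mass of water = 6.195×10^14 m³ × 1000 kg m⁻³ = 6.195×10^17 kg = 6.20×10^5 Gt (and the same mass of ice, by conservation).

≈ 6.20×10^5 Gt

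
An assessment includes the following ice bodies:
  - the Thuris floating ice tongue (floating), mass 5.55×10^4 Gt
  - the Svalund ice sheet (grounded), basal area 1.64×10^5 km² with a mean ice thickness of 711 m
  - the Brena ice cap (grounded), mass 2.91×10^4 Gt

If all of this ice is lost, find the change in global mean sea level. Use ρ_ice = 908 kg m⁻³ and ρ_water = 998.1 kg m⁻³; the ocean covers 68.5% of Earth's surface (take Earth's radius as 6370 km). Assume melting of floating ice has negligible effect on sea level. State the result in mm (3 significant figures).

≈ 387 mm

The Thuris floating ice tongue is floating and already displaces its own weight of water, so its melt adds essentially nothing to sea level.
Svalund: ice volume = 1.64×10^5 km² × 711 m = 1.166×10^5 km³; 1.166×10^5 × (908/998.1) = 1.061×10^5 km³ of water.
Brena: 2.91×10^4 Gt = 2.910×10^16 kg; dividing by ρ_w = 998.1 kg m⁻³ gives 2.916×10^13 m³ of water.
Total added water ≈ 1.352×10^14 m³ over 3.49×10^14 m² → Δh = 0.387 m = 387 mm.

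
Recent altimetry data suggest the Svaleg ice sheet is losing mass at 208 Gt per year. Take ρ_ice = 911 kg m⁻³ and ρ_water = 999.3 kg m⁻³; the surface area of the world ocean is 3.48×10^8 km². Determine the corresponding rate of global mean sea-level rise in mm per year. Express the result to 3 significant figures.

ρ_w = 999.3 kg m⁻³. Annual water volume added = 208 Gt / ρ_w = 2.080×10^14 kg / 999.3 kg m⁻³ = 2.081×10^11 m³.
Δh per year = 2.081×10^11 / 3.48×10^14 = 5.98×10^-4 m = 0.598 mm.

≈ 0.598 mm/yr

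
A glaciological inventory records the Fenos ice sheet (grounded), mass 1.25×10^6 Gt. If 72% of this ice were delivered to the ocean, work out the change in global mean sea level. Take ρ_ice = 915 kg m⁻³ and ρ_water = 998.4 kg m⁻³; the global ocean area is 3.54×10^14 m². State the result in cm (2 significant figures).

≈ 250 cm

Fenos: 0.72 × 1.25×10^6 Gt = 9.000×10^17 kg; dividing by ρ_w = 998.4 kg m⁻³ gives 9.014×10^14 m³ of water.
Spread over 3.54×10^14 m² of ocean, Δh = 9.014×10^14 / 3.54×10^14 = 2.55 m = 250 cm.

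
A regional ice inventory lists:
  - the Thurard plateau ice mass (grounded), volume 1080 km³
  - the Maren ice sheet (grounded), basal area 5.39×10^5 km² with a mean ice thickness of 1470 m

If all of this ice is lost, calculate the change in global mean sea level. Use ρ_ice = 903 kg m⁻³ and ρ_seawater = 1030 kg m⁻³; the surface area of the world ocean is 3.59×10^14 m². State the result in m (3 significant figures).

≈ 1.94 m

Thurard: 1080 km³ × (903/1030) = 946.8 km³ of water.
Maren: ice volume = 5.39×10^5 km² × 1470 m = 7.923×10^5 km³; 7.923×10^5 × (903/1030) = 6.946×10^5 km³ of water.
Total added water ≈ 6.956×10^14 m³ over 3.59×10^14 m² → Δh = 1.94 m.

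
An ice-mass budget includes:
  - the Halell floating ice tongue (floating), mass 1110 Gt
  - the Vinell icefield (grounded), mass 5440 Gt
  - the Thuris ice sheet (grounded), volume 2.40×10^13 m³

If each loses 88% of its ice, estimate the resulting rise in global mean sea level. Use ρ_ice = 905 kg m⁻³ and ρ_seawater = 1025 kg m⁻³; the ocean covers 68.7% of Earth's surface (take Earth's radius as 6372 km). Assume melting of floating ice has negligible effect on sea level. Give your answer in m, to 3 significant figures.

≈ 0.0665 m

The Halell floating ice tongue is floating and already displaces its own weight of water, so its melt adds essentially nothing to sea level.
Vinell: 0.88 × 5440 Gt = 4.787×10^15 kg; dividing by ρ_w = 1025 kg m⁻³ gives 4.670×10^12 m³ of water.
Thuris: 0.88 × 2.40×10^13 m³ × (905/1025) = 1.865×10^13 m³ of water.
Total added water ≈ 2.332×10^13 m³ over 3.51×10^14 m² → Δh = 0.0665 m.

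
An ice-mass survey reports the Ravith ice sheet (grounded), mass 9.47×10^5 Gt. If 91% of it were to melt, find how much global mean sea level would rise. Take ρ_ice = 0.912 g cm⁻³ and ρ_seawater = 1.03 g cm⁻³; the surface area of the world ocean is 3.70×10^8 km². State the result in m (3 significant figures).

≈ 2.26 m

Ravith: 0.91 × 9.47×10^5 Gt = 8.618×10^17 kg; dividing by ρ_w = 1.03 g cm⁻³ = 1030 kg m⁻³ gives 8.367×10^14 m³ of water.
Spread over 3.70×10^14 m² of ocean, Δh = 8.367×10^14 / 3.70×10^14 = 2.26 m.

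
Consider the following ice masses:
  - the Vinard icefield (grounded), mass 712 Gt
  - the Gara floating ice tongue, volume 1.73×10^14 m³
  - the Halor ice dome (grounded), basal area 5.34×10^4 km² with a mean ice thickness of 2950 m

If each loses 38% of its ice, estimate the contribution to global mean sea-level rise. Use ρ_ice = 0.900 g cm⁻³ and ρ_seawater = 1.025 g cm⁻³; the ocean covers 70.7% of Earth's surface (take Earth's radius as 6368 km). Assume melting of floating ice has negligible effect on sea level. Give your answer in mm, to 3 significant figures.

≈ 147 mm

Vinard: 0.38 × 712 Gt = 2.706×10^14 kg; dividing by ρ_w = 1.025 g cm⁻³ = 1025 kg m⁻³ gives 2.640×10^11 m³ of water.
The Gara floating ice tongue is floating and already displaces its own weight of water, so its melt adds essentially nothing to sea level.
Halor: ice volume = 5.34×10^4 km² × 2950 m = 1.575×10^5 km³; 0.38 × 1.575×10^5 × (900/1025) = 5.256×10^4 km³ of water.
Total added water ≈ 5.283×10^13 m³ over 3.60×10^14 m² → Δh = 0.147 m = 147 mm.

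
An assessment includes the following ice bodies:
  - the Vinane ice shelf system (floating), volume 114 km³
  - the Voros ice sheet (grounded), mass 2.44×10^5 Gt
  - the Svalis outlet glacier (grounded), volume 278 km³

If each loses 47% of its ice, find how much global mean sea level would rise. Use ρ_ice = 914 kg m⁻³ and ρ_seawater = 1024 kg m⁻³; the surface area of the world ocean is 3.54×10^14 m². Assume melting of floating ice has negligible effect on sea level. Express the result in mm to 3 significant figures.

≈ 317 mm

The Vinane ice shelf system is floating and already displaces its own weight of water, so its melt adds essentially nothing to sea level.
Voros: 0.47 × 2.44×10^5 Gt = 1.147×10^17 kg; dividing by ρ_w = 1024 kg m⁻³ gives 1.120×10^14 m³ of water.
Svalis: 0.47 × 278 km³ × (914/1024) = 116.6 km³ of water.
Total added water ≈ 1.121×10^14 m³ over 3.54×10^14 m² → Δh = 0.317 m = 317 mm.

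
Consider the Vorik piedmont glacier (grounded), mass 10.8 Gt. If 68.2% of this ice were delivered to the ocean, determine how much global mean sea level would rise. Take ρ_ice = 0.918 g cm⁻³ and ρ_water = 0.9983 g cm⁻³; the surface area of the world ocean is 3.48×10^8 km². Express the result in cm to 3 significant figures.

Vorik: 0.682 × 10.8 Gt = 7.366×10^12 kg; dividing by ρ_w = 0.9983 g cm⁻³ = 998.3 kg m⁻³ gives 7.378×10^9 m³ of water.
Spread over 3.48×10^14 m² of ocean, Δh = 7.378×10^9 / 3.48×10^14 = 2.12×10^-5 m = 2.12×10^-3 cm.

≈ 2.12×10^-3 cm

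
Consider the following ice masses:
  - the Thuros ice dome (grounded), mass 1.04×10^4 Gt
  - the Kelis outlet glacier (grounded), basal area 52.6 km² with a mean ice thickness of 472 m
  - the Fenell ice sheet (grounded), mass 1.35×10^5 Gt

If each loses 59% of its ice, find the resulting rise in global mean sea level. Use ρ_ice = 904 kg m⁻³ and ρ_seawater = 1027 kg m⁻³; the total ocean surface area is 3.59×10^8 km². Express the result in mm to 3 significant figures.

≈ 233 mm

Thuros: 0.59 × 1.04×10^4 Gt = 6.136×10^15 kg; dividing by ρ_w = 1027 kg m⁻³ gives 5.975×10^12 m³ of water.
Kelis: ice volume = 52.6 km² × 472 m = 24.83 km³; 0.59 × 24.83 × (904/1027) = 12.89 km³ of water.
Fenell: 0.59 × 1.35×10^5 Gt = 7.965×10^16 kg; dividing by ρ_w = 1027 kg m⁻³ gives 7.756×10^13 m³ of water.
Total added water ≈ 8.354×10^13 m³ over 3.59×10^14 m² → Δh = 0.233 m = 233 mm.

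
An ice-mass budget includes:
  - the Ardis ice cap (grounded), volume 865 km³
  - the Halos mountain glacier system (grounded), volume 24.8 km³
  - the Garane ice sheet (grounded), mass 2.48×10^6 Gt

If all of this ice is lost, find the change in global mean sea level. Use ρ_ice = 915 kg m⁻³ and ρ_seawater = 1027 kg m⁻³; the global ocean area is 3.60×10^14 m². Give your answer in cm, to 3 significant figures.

Ardis: 865 km³ × (915/1027) = 770.7 km³ of water.
Halos: 24.8 km³ × (915/1027) = 22.10 km³ of water.
Garane: 2.48×10^6 Gt = 2.480×10^18 kg; dividing by ρ_w = 1027 kg m⁻³ gives 2.415×10^15 m³ of water.
Total added water ≈ 2.416×10^15 m³ over 3.60×10^14 m² → Δh = 6.71 m = 671 cm.

≈ 671 cm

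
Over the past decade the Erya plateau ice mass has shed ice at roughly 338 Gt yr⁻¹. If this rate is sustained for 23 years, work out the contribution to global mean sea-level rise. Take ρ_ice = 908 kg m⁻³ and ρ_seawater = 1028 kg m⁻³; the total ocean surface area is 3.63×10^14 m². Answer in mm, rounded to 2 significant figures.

≈ 21 mm

Total mass lost = 338 Gt/yr × 23 yr = 7774 Gt = 7.774×10^15 kg.
ρ_w = 1028 kg m⁻³, so water volume = 7.774×10^15 / 1028 = 7.562×10^12 m³.
Δh = 7.562×10^12 / 3.63×10^14 = 0.0208 m = 21 mm.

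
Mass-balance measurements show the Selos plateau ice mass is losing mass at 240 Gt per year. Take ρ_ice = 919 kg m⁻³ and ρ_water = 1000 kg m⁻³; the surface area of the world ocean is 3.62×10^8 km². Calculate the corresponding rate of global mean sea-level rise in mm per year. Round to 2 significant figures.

ρ_w = 1000 kg m⁻³. Annual water volume added = 240 Gt / ρ_w = 2.400×10^14 kg / 1000 kg m⁻³ = 2.400×10^11 m³.
Δh per year = 2.400×10^11 / 3.62×10^14 = 6.63×10^-4 m = 0.66 mm.

≈ 0.66 mm/yr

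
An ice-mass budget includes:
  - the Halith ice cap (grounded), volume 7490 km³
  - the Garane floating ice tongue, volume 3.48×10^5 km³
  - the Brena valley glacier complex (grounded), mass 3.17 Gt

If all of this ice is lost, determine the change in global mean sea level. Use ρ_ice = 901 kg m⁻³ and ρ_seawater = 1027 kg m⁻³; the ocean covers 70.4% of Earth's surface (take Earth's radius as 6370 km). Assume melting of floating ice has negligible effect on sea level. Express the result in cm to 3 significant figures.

Halith: 7490 km³ × (901/1027) = 6571 km³ of water.
The Garane floating ice tongue is floating and already displaces its own weight of water, so its melt adds essentially nothing to sea level.
Brena: 3.17 Gt = 3.170×10^12 kg; dividing by ρ_w = 1027 kg m⁻³ gives 3.087×10^9 m³ of water.
Total added water ≈ 6.574×10^12 m³ over 3.59×10^14 m² → Δh = 0.0183 m = 1.83 cm.

≈ 1.83 cm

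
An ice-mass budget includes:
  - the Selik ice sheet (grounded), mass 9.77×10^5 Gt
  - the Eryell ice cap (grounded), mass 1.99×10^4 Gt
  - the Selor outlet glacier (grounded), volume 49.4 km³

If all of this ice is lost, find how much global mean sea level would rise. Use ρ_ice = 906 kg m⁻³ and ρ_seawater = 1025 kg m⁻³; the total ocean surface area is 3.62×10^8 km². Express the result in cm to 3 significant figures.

≈ 269 cm

Selik: 9.77×10^5 Gt = 9.770×10^17 kg; dividing by ρ_w = 1025 kg m⁻³ gives 9.532×10^14 m³ of water.
Eryell: 1.99×10^4 Gt = 1.990×10^16 kg; dividing by ρ_w = 1025 kg m⁻³ gives 1.941×10^13 m³ of water.
Selor: 49.4 km³ × (906/1025) = 43.66 km³ of water.
Total added water ≈ 9.726×10^14 m³ over 3.62×10^14 m² → Δh = 2.69 m = 269 cm.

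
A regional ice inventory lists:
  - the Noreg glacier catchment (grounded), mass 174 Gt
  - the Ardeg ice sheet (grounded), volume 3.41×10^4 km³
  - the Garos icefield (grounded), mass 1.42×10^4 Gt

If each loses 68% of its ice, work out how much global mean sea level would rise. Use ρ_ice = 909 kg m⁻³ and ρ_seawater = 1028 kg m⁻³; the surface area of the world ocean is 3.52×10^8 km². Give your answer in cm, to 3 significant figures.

Noreg: 0.68 × 174 Gt = 1.183×10^14 kg; dividing by ρ_w = 1028 kg m⁻³ gives 1.151×10^11 m³ of water.
Ardeg: 0.68 × 3.41×10^4 km³ × (909/1028) = 2.050×10^4 km³ of water.
Garos: 0.68 × 1.42×10^4 Gt = 9.656×10^15 kg; dividing by ρ_w = 1028 kg m⁻³ gives 9.393×10^12 m³ of water.
Total added water ≈ 3.001×10^13 m³ over 3.52×10^14 m² → Δh = 0.0853 m = 8.53 cm.

≈ 8.53 cm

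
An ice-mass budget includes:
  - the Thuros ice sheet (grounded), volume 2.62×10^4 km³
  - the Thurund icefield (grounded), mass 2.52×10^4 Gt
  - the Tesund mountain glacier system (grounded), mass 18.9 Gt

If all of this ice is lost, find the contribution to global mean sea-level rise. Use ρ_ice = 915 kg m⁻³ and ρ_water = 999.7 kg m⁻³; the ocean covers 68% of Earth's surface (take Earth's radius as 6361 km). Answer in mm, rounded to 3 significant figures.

≈ 142 mm

Thuros: 2.62×10^4 km³ × (915/999.7) = 2.398×10^4 km³ of water.
Thurund: 2.52×10^4 Gt = 2.520×10^16 kg; dividing by ρ_w = 999.7 kg m⁻³ gives 2.521×10^13 m³ of water.
Tesund: 18.9 Gt = 1.890×10^13 kg; dividing by ρ_w = 999.7 kg m⁻³ gives 1.891×10^10 m³ of water.
Total added water ≈ 4.921×10^13 m³ over 3.46×10^14 m² → Δh = 0.142 m = 142 mm.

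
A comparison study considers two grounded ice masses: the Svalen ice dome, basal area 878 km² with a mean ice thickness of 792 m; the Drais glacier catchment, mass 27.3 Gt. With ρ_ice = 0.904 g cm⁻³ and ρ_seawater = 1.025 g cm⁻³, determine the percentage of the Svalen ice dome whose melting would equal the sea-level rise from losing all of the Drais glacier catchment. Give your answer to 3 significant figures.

Equal sea-level rise means equal mass of meltwater, i.e. equal mass of ice lost.
Ice mass of Drais: 2.730×10^13 kg; ice mass of Svalen: 6.286×10^14 kg.
Fraction required = 2.730×10^13 / 6.286×10^14 = 0.0434 → 4.34 %.

≈ 4.34 %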